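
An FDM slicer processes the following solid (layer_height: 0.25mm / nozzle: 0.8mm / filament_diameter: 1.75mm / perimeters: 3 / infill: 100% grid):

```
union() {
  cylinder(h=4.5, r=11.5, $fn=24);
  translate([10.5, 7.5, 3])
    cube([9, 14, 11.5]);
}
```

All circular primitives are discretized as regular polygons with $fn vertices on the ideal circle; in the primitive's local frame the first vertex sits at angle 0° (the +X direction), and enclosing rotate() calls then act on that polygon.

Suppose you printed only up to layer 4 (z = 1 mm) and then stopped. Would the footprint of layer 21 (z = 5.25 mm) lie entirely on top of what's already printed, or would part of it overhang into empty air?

Compare the two slices. At z = 1: the cylinder: section is a regular 24-gon, circumradius r=11.5 (area = (24/2)·11.500²·sin(360°/24) = 410.75 mm²); the cube at (10.5, 7.5) is absent (z outside [3, 14.5]); Taking the union: only the r=11.5 cylinder is present, so the union is just that shape — area = 410.75 mm². At z = 5.25: the cylinder is not intersected at this z (z outside [0, 4.5]); the cube at (10.5, 7.5) (footprint 9×14) is included at this height (area 126.00 mm²); Merging all regions: only the 9×14 cube at (10.5, 7.5) is present, so the union is just that shape — area = 126.00 mm². Checking containment: at z = 5.25 the cross-section extends beyond the z = 1 cross-section by about 126.00 mm².

part overhangs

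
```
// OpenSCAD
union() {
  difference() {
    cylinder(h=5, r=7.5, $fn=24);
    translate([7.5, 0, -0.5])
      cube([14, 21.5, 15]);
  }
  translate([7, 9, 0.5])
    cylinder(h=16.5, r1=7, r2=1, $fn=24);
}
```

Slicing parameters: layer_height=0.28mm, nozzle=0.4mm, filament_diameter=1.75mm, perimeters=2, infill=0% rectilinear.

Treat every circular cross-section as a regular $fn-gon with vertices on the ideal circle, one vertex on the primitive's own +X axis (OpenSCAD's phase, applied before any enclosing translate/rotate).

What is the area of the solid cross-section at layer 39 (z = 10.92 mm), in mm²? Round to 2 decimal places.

32.02 mm²

At z = 10.92 mm: the cylinder is not intersected at this z (z outside [0, 5]); the cube at (7.5, 0) (footprint 14×21.5) is included at this height (area 301.00 mm²); After the difference (first − rest): the first operand is absent here, so nothing remains; the cone at (7, 9) (r1=7→r2=1) has section circumradius 3.211 here — a regular 24-gon (area = (24/2)·3.211²·sin(360°/24) = 32.02 mm²); Taking the union: only the cone at (7, 9) is present, so the union is just that shape — area = 32.02 mm². Overall, the cross-section is a single solid region. Net area = 32.02 mm².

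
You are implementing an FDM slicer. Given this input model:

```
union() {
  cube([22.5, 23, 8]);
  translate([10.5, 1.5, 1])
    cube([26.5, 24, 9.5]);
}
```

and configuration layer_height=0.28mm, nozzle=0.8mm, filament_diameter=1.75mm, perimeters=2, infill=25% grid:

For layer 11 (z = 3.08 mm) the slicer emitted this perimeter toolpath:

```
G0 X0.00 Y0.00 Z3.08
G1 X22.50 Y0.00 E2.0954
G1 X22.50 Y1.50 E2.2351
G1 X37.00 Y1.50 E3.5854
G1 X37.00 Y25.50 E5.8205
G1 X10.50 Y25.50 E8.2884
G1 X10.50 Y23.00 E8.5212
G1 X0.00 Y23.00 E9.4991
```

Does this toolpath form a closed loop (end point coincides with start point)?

no

Start point (G0): (0.00, 0.00). End point (last G1): the path does not return to the start — open.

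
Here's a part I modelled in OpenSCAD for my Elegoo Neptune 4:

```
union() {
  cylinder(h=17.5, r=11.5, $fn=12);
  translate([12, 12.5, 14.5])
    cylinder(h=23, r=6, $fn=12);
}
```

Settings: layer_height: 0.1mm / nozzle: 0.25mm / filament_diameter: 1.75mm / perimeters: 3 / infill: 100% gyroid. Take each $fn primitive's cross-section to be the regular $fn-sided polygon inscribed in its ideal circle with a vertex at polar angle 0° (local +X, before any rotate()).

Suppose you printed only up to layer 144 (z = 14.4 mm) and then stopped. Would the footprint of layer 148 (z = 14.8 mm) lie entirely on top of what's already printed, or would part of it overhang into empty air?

part overhangs

Compare the two slices. At z = 14.4: the r=11.5 cylinder contributes a regular 12-gon of circumradius 11.5 (area = (12/2)·11.500²·sin(360°/12) = 396.75 mm²); the cylinder at (12, 12.5) is absent (z outside [14.5, 37.5]); Merging all regions: only the r=11.5 cylinder is present, so the union is just that shape — area = 396.75 mm². At z = 14.8: the r=11.5 cylinder gives a regular 12-gon of circumradius 11.5 (constant along its height) (area = (12/2)·11.500²·sin(360°/12) = 396.75 mm²); the cylinder at (12, 12.5): section is a regular 12-gon, circumradius r=6 (area = (12/2)·6.000²·sin(360°/12) = 108.00 mm²); Merging all regions: the 2 present regions are separate (no shared area or edge), so areas and boundary lengths simply add and each stays a separate island — area = 504.75 mm². Checking containment: at z = 14.8 the cross-section extends beyond the z = 14.4 cross-section by about 108.00 mm².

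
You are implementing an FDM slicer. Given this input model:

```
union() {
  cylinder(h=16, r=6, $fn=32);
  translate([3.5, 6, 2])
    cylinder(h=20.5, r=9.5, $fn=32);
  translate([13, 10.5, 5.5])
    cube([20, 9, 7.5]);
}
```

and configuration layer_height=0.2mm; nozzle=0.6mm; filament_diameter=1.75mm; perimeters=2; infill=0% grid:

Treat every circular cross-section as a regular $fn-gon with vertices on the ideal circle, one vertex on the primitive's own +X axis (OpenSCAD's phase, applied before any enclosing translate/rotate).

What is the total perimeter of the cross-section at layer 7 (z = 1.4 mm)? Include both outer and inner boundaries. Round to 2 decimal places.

At z = 1.4 mm: the cylinder: section is a regular 32-gon, circumradius r=6 (perimeter = 2·32·6.000·sin(180°/32) = 37.64 mm); the cylinder at (3.5, 6) does not reach this height (z outside [2, 22.5]); the cube at (13, 10.5) does not reach this height (z outside [5.5, 13]); Merging all regions: only the r=6 cylinder is present, so the union is just that shape — boundary = 37.64 mm. Overall, the cross-section is a single solid region. Total boundary length (outer) = 37.64 mm.

37.64 mm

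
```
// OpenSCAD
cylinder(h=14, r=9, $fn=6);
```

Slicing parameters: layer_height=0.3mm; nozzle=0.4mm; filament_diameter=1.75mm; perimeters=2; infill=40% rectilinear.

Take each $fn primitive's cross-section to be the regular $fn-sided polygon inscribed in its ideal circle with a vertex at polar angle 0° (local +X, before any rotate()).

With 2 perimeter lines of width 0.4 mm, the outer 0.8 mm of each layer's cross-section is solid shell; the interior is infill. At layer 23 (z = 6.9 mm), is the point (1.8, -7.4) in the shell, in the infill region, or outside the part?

shell

At z = 6.9 mm: the r=9 cylinder contributes a regular 6-gon of circumradius 9. Overall, the cross-section is a single solid region. The nearest boundary edge runs (-4.50, -7.79)→(4.50, -7.79); distance from the point to it = 0.39 mm. The point is inside the cross-section, 0.39 mm from the nearest boundary — within the 0.8 mm shell band (2 × 0.4).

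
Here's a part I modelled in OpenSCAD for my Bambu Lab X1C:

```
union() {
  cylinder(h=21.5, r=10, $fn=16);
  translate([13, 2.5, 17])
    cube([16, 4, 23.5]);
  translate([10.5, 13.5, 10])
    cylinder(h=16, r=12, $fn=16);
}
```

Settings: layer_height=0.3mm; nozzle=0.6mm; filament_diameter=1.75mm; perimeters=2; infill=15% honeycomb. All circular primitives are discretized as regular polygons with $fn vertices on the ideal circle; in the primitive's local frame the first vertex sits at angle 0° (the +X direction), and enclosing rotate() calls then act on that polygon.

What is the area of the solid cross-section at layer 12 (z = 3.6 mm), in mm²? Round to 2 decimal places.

At z = 3.6 mm: the cylinder: section is a regular 16-gon, circumradius r=10 (area = (16/2)·10.000²·sin(360°/16) = 306.15 mm²); the cube at (13, 2.5) is absent (z outside [17, 40.5]); the cylinder at (10.5, 13.5) is not intersected at this z (z outside [10, 26]); Combining (union): only the r=10 cylinder is present, so the union is just that shape — area = 306.15 mm². Overall, the cross-section is a single solid region. Net area = 306.15 mm².

306.15 mm²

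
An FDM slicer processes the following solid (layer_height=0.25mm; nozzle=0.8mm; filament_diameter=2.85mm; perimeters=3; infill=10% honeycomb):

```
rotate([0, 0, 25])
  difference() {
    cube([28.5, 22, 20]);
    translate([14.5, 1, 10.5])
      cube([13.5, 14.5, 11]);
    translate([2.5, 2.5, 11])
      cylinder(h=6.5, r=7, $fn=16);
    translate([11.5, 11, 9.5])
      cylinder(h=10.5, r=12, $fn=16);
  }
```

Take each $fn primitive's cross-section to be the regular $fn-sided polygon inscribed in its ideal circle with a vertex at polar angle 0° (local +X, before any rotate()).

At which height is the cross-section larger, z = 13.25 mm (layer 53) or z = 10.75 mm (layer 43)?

Layer 53 (z = 13.25): the cube (footprint 28.5×22) is included at this height (area 627.00 mm²); the cube at (14.5, 1) (footprint 13.5×14.5) is included at this height (area 195.75 mm²); the r=7 cylinder at (2.5, 2.5) gives a regular 16-gon of circumradius 7 (constant along its height) (area = (16/2)·7.000²·sin(360°/16) = 150.01 mm²); the cylinder at (11.5, 11): section is a regular 16-gon, circumradius r=12 (area = (16/2)·12.000²·sin(360°/16) = 440.85 mm²); Taking the first minus the rest: starting from the 28.5×22 cube (627.00 mm²), the 13.5×14.5 cube at (14.5, 1) lies wholly inside it (removes its full 195.75 mm² and its 56.00 mm outline becomes a hole wall); the r=7 cylinder at (2.5, 2.5) partially overlaps it — only the 77.51 mm² overlap (of its 150.01 mm²) is removed, clipping the outline; the r=12 cylinder at (11.5, 11) partially overlaps it — only the 260.77 mm² overlap (of its 440.85 mm²) is removed, clipping the outline — area = 92.97 mm²; (rotated 25° about Z; rotation is an isometry so areas/perimeters/island counts are preserved). So its area = 92.97 mm². Layer 43 (z = 10.75): the cube (footprint 28.5×22) is included at this height (area 627.00 mm²); the cube at (14.5, 1) is present — its section is the full 13.5×14.5 rectangle (area 195.75 mm²); the cylinder at (2.5, 2.5) does not reach this height (z outside [11, 17.5]); the cylinder at (11.5, 11): section is a regular 16-gon, circumradius r=12 (area = (16/2)·12.000²·sin(360°/16) = 440.85 mm²); Subtracting the remaining from the first: starting from the 28.5×22 cube (627.00 mm²), the 13.5×14.5 cube at (14.5, 1) lies wholly inside it (removes its full 195.75 mm² and its 56.00 mm outline becomes a hole wall); the r=12 cylinder at (11.5, 11) partially overlaps it — only the 318.86 mm² overlap (of its 440.85 mm²) is removed, clipping the outline — area = 112.39 mm²; (whole slice rotated 25° about Z — lengths, areas and connectivity unchanged). So its area = 112.39 mm². Layer 43 is larger (112.39 vs 92.97 mm²).

layer 43 (z = 10.75 mm)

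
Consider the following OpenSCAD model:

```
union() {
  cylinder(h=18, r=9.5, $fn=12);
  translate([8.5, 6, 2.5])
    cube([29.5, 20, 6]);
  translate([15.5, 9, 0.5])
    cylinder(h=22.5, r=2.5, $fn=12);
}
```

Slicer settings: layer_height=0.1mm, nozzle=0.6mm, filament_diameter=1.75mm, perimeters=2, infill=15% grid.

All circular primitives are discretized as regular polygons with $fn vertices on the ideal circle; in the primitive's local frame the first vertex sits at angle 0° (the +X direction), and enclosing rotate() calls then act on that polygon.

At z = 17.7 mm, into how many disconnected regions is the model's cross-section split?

At z = 17.7 mm: the cylinder: section is a regular 12-gon, circumradius r=9.5; the cube at (8.5, 6) is absent (z outside [2.5, 8.5]); the r=2.5 cylinder at (15.5, 9) contributes a regular 12-gon of circumradius 2.5; Merging all regions: the 2 present regions are separate (no shared area or edge), so areas and boundary lengths simply add and each stays a separate island — 2 connected regions. The result has 2 disconnected regions.

2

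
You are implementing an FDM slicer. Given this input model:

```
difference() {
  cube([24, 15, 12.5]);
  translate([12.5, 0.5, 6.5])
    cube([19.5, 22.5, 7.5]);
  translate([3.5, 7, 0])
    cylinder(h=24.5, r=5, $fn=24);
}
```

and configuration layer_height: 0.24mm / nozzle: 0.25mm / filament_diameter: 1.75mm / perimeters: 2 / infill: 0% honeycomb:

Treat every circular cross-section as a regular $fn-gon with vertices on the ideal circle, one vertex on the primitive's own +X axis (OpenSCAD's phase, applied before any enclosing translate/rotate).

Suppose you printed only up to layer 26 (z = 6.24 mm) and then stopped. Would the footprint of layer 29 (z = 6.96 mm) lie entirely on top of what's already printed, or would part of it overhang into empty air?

entirely on top

Compare the two slices. At z = 6.24: the cube is present — its section is the full 24×15 rectangle (area 360.00 mm²); the cube at (12.5, 0.5) is absent (z outside [6.5, 14]); the cylinder at (3.5, 7): section is a regular 24-gon, circumradius r=5 (area = (24/2)·5.000²·sin(360°/24) = 77.65 mm²); Subtracting the remaining from the first: starting from the 24×15 cube (360.00 mm²), the r=5 cylinder at (3.5, 7) partially overlaps it — only the 70.48 mm² overlap (of its 77.65 mm²) is removed, clipping the outline — area = 289.52 mm². At z = 6.96: the cube (footprint 24×15) is included at this height (area 360.00 mm²); the cube at (12.5, 0.5) is present — its section is the full 19.5×22.5 rectangle (area 438.75 mm²); the cylinder at (3.5, 7): section is a regular 24-gon, circumradius r=5 (area = (24/2)·5.000²·sin(360°/24) = 77.65 mm²); Subtracting the remaining from the first: starting from the 24×15 cube (360.00 mm²), the 19.5×22.5 cube at (12.5, 0.5) partially overlaps it — only the 166.75 mm² overlap (of its 438.75 mm²) is removed, clipping the outline; the r=5 cylinder at (3.5, 7) partially overlaps it — only the 70.48 mm² overlap (of its 77.65 mm²) is removed, clipping the outline — area = 122.77 mm². Checking containment: the cross-section at z = 6.96 is a subset of the cross-section at z = 6.24.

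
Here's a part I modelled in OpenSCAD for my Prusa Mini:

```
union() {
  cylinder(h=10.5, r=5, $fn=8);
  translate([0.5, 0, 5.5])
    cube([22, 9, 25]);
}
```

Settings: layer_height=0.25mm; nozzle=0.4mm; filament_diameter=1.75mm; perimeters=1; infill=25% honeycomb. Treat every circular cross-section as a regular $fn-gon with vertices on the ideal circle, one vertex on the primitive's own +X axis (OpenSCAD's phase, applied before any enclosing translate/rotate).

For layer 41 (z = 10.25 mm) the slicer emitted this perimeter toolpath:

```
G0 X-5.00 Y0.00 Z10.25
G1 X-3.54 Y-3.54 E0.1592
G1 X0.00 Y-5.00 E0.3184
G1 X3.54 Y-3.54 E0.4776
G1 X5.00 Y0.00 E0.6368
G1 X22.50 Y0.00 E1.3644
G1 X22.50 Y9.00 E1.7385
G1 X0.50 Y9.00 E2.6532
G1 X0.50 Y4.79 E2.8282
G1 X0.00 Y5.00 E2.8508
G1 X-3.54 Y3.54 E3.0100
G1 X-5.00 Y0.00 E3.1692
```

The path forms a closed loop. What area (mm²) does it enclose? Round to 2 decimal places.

253.55 mm²

Apply the shoelace formula to the sequence of (X, Y) vertices; enclosed area = 253.55 mm².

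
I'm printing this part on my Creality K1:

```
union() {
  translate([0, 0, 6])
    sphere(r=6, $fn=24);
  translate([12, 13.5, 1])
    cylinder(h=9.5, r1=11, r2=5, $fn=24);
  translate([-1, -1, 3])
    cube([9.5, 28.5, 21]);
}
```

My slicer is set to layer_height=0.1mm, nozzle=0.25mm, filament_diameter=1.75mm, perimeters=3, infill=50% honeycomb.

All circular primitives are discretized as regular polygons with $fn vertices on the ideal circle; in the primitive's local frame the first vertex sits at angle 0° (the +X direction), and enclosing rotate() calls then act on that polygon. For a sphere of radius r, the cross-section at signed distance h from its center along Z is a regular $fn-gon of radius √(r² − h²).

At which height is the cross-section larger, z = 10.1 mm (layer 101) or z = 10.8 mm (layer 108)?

Layer 101 (z = 10.1): the sphere: section is a regular 24-gon, circumradius = √(r²−h²) = √(6²−4.1²) = 4.381 (area = (24/2)·4.381²·sin(360°/24) = 59.60 mm²); the cone at (12, 13.5) contributes a regular 24-gon of circumradius 5.253 (interpolated between r1=11 and r2=5 at t=0.958) (area = (24/2)·5.253²·sin(360°/24) = 85.69 mm²); the 9.5×28.5 cube at (-1, -1) contributes its full rectangle (area 270.75 mm²); Combining (union): the regions partially overlap — summed areas 416.04 mm² minus the doubly-counted overlap 33.78 mm² gives 382.26 mm² — area = 382.26 mm². So its area = 382.26 mm². Layer 108 (z = 10.8): the r=6 sphere slices to a regular 24-gon of circumradius 3.600 (√(r²−h²) with h=4.8 from center) (area = (24/2)·3.600²·sin(360°/24) = 40.25 mm²); the cone at (12, 13.5) is absent (z outside [1, 10.5]); the 9.5×28.5 cube at (-1, -1) contributes its full rectangle (area 270.75 mm²); Taking the union: the regions partially overlap — summed areas 311.00 mm² minus the doubly-counted overlap 18.13 mm² gives 292.87 mm² — area = 292.87 mm². So its area = 292.87 mm². Layer 101 is larger (382.26 vs 292.87 mm²).

layer 101 (z = 10.1 mm)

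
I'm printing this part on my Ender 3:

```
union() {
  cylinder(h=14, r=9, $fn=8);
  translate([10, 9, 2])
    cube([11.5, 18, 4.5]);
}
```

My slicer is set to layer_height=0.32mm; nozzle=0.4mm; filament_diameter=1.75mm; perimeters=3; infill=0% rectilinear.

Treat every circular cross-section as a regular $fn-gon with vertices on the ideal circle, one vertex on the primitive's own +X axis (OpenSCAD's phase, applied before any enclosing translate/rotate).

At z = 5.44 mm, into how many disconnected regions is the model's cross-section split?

At z = 5.44 mm: the cylinder: section is a regular 8-gon, circumradius r=9; the cube at (10, 9) is present — its section is the full 11.5×18 rectangle; Taking the union: the 2 present regions are separate (no shared area or edge), so areas and boundary lengths simply add and each stays a separate island — 2 connected regions. The result has 2 disconnected regions.

2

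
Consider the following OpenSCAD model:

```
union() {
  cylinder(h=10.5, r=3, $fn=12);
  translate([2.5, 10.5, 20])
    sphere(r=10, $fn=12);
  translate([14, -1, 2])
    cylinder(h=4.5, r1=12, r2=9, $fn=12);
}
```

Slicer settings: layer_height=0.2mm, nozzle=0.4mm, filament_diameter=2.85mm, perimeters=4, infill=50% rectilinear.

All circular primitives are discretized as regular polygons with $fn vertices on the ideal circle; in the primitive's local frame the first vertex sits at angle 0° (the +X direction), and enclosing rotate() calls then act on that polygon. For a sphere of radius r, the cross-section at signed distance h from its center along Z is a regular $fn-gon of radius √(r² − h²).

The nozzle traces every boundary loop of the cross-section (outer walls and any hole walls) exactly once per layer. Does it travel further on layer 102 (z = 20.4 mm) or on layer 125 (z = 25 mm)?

Layer 102 (z = 20.4): the cylinder is absent (z outside [0, 10.5]); the r=10 sphere at (2.5, 10.5) slices to a regular 12-gon of circumradius 9.992 (√(r²−h²) with h=0.4 from center) (perimeter = 2·12·9.992·sin(180°/12) = 62.07 mm); the cone at (14, -1) is not intersected at this z (z outside [2, 6.5]); Taking the union: only the r=10 sphere at (2.5, 10.5) is present, so the union is just that shape — boundary = 62.07 mm. So its perimeter = 62.07 mm. Layer 125 (z = 25): the cylinder is absent (z outside [0, 10.5]); the r=10 sphere at (2.5, 10.5) slices to a regular 12-gon of circumradius 8.660 (√(r²−h²) with h=5 from center) (perimeter = 2·12·8.660·sin(180°/12) = 53.79 mm); the cone at (14, -1) is not intersected at this z (z outside [2, 6.5]); Merging all regions: only the r=10 sphere at (2.5, 10.5) is present, so the union is just that shape — boundary = 53.79 mm. So its perimeter = 53.79 mm. Layer 102 is larger (62.07 vs 53.79 mm).

layer 102 (z = 20.4 mm)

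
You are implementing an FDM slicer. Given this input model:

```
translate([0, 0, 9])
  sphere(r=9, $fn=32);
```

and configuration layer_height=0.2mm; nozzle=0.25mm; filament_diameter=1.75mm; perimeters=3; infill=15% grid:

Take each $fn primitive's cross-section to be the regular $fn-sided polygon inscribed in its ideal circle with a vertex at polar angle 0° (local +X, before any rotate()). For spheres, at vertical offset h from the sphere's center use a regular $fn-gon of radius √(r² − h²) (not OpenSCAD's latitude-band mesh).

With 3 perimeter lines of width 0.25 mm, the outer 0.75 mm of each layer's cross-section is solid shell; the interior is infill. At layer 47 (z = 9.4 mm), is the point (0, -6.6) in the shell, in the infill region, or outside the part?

infill

At z = 9.4 mm: the r=9 sphere slices to a regular 32-gon of circumradius 8.991 (√(r²−h²) with h=0.4 from center). Overall, the cross-section is a single solid region. The nearest boundary edge runs (-1.75, -8.82)→(-0.00, -8.99); distance from the point to it = 2.38 mm. The point is inside the cross-section and 2.38 mm from the nearest boundary — more than the 0.75 mm shell width (3 × 0.25), so it's in the infill interior.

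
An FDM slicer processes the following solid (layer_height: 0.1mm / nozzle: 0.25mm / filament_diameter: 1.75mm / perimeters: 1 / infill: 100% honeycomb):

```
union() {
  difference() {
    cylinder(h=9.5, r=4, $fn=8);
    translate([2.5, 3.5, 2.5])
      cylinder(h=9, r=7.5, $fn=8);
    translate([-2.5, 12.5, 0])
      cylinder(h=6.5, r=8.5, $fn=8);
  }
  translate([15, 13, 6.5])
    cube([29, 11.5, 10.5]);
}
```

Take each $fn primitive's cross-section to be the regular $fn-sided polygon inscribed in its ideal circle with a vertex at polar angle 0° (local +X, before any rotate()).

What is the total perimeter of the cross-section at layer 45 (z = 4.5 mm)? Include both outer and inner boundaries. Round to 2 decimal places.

14.99 mm

At z = 4.5 mm: the r=4 cylinder gives a regular 8-gon of circumradius 4 (constant along its height) (perimeter = 2·8·4.000·sin(180°/8) = 24.49 mm); the r=7.5 cylinder at (2.5, 3.5) gives a regular 8-gon of circumradius 7.5 (constant along its height) (perimeter = 2·8·7.500·sin(180°/8) = 45.92 mm); the cylinder at (-2.5, 12.5): section is a regular 8-gon, circumradius r=8.5 (perimeter = 2·8·8.500·sin(180°/8) = 52.04 mm); Subtracting the remaining from the first: starting from the r=4 cylinder, the r=7.5 cylinder at (2.5, 3.5) partially overlaps it — only the 40.53 mm² overlap (of its 159.10 mm²) is removed, clipping the outline; the r=8.5 cylinder at (-2.5, 12.5) misses the remaining region (no effect) — boundary = 14.99 mm; the cube at (15, 13) does not reach this height (z outside [6.5, 17]); Combining (union): only the result so far is present, so the union is just that shape — boundary = 14.99 mm. Overall, the cross-section is a single solid region. Total boundary length (outer) = 14.99 mm.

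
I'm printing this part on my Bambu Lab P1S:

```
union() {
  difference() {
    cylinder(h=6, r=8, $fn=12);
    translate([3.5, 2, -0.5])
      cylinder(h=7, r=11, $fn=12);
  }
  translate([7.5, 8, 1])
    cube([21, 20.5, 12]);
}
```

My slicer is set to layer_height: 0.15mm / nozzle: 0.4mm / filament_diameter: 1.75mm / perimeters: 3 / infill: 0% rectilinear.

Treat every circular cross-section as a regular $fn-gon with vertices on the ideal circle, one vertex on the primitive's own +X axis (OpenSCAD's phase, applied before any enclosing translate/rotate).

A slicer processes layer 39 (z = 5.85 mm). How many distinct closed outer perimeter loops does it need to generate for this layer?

2

At z = 5.85 mm: the r=8 cylinder gives a regular 12-gon of circumradius 8 (constant along its height); the cylinder at (3.5, 2): section is a regular 12-gon, circumradius r=11; After the difference (first − rest): starting from the r=8 cylinder, the r=11 cylinder at (3.5, 2) partially overlaps it — only the 182.30 mm² overlap (of its 363.00 mm²) is removed, clipping the outline — 1 connected region; the cube at (7.5, 8) is present — its section is the full 21×20.5 rectangle; Taking the union: the 2 present regions are separate (no shared area or edge), so areas and boundary lengths simply add and each stays a separate island — 2 connected regions. The result has 2 disconnected regions.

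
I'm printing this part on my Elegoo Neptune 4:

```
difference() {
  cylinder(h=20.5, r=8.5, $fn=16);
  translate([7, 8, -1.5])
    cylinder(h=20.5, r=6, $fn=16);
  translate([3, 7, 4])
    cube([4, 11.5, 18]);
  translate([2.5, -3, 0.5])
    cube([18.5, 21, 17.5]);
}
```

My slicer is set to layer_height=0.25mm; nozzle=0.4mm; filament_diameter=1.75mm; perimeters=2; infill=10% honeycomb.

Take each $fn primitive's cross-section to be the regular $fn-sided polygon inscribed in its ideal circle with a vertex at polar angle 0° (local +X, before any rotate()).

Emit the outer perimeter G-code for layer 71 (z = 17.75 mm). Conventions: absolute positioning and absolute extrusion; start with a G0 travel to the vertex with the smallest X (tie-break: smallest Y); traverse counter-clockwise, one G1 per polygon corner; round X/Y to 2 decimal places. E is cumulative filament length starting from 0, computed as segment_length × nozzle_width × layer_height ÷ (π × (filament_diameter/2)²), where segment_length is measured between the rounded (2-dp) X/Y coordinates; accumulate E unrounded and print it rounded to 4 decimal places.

G0 X-8.50 Y0.00 Z17.75
G1 X-7.85 Y-3.25 E0.1378
G1 X-6.01 Y-6.01 E0.2757
G1 X-3.25 Y-7.85 E0.4136
G1 X0.00 Y-8.50 E0.5514
G1 X3.25 Y-7.85 E0.6892
G1 X6.01 Y-6.01 E0.8271
G1 X7.85 Y-3.25 E0.9650
G1 X7.90 Y-3.00 E0.9756
G1 X2.50 Y-3.00 E1.2001
G1 X2.50 Y4.14 E1.4970
G1 X1.46 Y5.70 E1.5749
G1 X1.00 Y8.00 E1.6724
G1 X1.06 Y8.29 E1.6848
G1 X0.00 Y8.50 E1.7297
G1 X-3.25 Y7.85 E1.8675
G1 X-6.01 Y6.01 E2.0054
G1 X-7.85 Y3.25 E2.1433
G1 X-8.50 Y0.00 E2.2811

At z = 17.75 mm: the r=8.5 cylinder contributes a regular 16-gon of circumradius 8.5; the cylinder at (7, 8): section is a regular 16-gon, circumradius r=6; the cube at (3, 7) is present — its section is the full 4×11.5 rectangle; the cube at (2.5, -3) is present — its section is the full 18.5×21 rectangle; After the difference (first − rest): starting from the r=8.5 cylinder, the r=6 cylinder at (7, 8) partially overlaps it — only the 23.72 mm² overlap (of its 110.21 mm²) is removed, clipping the outline; the 4×11.5 cube at (3, 7) misses the remaining region (no effect); the 18.5×21 cube at (2.5, -3) partially overlaps it — only the 32.00 mm² overlap (of its 388.50 mm²) is removed, clipping the outline — 1 connected region. The outline is a single polygon with 18 vertices. Extrusion per mm of travel: 0.4 × 0.25 / (π × 0.875²) = 0.041575. Accumulating E over each segment gives final E = 2.2811.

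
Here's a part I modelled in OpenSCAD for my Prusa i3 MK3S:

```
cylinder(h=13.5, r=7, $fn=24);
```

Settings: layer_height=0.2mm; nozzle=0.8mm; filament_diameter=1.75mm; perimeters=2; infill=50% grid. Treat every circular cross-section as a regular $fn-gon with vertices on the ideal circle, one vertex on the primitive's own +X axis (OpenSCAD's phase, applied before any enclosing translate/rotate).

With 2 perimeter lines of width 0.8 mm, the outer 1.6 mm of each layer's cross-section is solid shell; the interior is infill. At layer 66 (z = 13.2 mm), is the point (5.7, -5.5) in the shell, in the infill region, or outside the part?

At z = 13.2 mm: the r=7 cylinder gives a regular 24-gon of circumradius 7 (constant along its height). Overall, the cross-section is a single solid region. The nearest boundary edge runs (4.95, -4.95)→(6.06, -3.50); distance from the point to it = 0.93 mm. The point is not inside any of the regions above, so it lies outside the cross-section (0.93 mm from the nearest boundary).

outside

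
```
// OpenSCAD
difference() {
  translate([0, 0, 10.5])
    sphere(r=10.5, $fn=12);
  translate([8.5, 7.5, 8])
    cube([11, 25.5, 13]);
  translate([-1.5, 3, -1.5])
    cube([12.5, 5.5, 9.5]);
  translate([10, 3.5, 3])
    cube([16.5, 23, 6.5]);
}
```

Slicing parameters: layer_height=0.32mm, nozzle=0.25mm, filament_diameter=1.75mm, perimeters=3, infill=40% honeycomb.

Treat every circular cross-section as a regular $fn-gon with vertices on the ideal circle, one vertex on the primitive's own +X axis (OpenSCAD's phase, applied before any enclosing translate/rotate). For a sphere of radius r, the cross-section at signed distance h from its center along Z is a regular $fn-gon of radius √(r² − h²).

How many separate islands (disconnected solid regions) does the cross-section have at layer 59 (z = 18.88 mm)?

At z = 18.88 mm: the r=10.5 sphere slices to a regular 12-gon of circumradius 6.327 (√(r²−h²) with h=8.38 from center); the cube at (8.5, 7.5) (footprint 11×25.5) is included at this height; the cube at (-1.5, 3) is not intersected at this z (z outside [-1.5, 8]); the cube at (10, 3.5) is absent (z outside [3, 9.5]); After the difference (first − rest): starting from the r=10.5 sphere, the 11×25.5 cube at (8.5, 7.5) misses the remaining region (no effect) — 1 connected region. Overall, the cross-section is a single solid region. Island count = 1.

1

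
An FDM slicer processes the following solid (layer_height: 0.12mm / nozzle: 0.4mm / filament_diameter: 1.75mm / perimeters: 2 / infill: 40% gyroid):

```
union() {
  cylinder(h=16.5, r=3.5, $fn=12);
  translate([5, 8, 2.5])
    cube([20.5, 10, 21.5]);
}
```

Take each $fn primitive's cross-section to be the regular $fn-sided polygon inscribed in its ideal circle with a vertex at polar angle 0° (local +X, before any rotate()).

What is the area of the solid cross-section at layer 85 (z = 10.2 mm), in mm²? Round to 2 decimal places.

241.75 mm²

At z = 10.2 mm: the cylinder: section is a regular 12-gon, circumradius r=3.5 (area = (12/2)·3.500²·sin(360°/12) = 36.75 mm²); the 20.5×10 cube at (5, 8) contributes its full rectangle (area 205.00 mm²); Taking the union: the 2 present regions are separate (no shared area or edge), so areas and boundary lengths simply add and each stays a separate island — area = 241.75 mm². Overall, the cross-section has 2 separate islands. Net area = 241.75 mm².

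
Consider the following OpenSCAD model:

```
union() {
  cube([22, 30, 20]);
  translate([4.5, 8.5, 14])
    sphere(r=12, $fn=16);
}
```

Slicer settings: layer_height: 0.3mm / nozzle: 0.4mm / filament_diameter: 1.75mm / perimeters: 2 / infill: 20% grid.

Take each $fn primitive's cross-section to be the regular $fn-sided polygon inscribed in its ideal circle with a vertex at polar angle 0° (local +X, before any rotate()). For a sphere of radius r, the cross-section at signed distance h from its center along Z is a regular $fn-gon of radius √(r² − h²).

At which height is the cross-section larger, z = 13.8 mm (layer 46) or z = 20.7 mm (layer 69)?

Layer 46 (z = 13.8): the 22×30 cube contributes its full rectangle (area 660.00 mm²); the sphere at (4.5, 8.5): section is a regular 16-gon, circumradius = √(r²−h²) = √(12²−0.2²) = 11.998 (area = (16/2)·11.998²·sin(360°/16) = 440.73 mm²); Taking the union: the regions partially overlap — summed areas 1100.73 mm² minus the doubly-counted overlap 291.63 mm² gives 809.10 mm² — area = 809.10 mm². So its area = 809.10 mm². Layer 69 (z = 20.7): the cube is not intersected at this z (z outside [0, 20]); the r=12 sphere at (4.5, 8.5) slices to a regular 16-gon of circumradius 9.955 (√(r²−h²) with h=6.7 from center) (area = (16/2)·9.955²·sin(360°/16) = 303.42 mm²); Taking the union: only the r=12 sphere at (4.5, 8.5) is present, so the union is just that shape — area = 303.42 mm². So its area = 303.42 mm². Layer 46 is larger (809.10 vs 303.42 mm²).

layer 46 (z = 13.8 mm)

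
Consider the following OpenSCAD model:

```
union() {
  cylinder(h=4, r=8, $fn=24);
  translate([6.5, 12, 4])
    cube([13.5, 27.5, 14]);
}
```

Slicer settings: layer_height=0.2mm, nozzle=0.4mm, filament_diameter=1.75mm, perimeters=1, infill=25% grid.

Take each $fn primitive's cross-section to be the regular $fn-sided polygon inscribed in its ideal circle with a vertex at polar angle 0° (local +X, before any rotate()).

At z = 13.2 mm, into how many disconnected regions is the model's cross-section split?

At z = 13.2 mm: the cylinder is not intersected at this z (z outside [0, 4]); the 13.5×27.5 cube at (6.5, 12) contributes its full rectangle; Taking the union: only the 13.5×27.5 cube at (6.5, 12) is present, so the union is just that shape — 1 connected region. The result has 1 disconnected region.

1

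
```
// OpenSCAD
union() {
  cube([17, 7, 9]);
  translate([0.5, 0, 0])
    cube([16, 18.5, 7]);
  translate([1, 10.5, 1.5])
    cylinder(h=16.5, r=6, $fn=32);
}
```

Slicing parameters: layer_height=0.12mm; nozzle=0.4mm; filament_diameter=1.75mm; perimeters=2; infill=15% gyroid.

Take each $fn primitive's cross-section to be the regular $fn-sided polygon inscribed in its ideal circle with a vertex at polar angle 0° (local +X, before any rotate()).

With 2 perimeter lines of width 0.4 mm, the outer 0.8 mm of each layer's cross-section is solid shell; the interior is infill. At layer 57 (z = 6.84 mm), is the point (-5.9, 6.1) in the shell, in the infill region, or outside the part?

At z = 6.84 mm: the cube is present — its section is the full 17×7 rectangle; the cube at (0.5, 0) is present — its section is the full 16×18.5 rectangle; the r=6 cylinder at (1, 10.5) gives a regular 32-gon of circumradius 6 (constant along its height); Merging all regions: the regions partially overlap (shared area 175.37 mm²), so overlapping operands fuse into one piece — 1 connected region. Overall, the cross-section is a single solid region. The nearest boundary edge runs (-3.24, 6.26)→(-3.99, 7.17); distance from the point to it = 2.19 mm. The point is not inside any of the regions above, so it lies outside the cross-section (2.19 mm from the nearest boundary).

outside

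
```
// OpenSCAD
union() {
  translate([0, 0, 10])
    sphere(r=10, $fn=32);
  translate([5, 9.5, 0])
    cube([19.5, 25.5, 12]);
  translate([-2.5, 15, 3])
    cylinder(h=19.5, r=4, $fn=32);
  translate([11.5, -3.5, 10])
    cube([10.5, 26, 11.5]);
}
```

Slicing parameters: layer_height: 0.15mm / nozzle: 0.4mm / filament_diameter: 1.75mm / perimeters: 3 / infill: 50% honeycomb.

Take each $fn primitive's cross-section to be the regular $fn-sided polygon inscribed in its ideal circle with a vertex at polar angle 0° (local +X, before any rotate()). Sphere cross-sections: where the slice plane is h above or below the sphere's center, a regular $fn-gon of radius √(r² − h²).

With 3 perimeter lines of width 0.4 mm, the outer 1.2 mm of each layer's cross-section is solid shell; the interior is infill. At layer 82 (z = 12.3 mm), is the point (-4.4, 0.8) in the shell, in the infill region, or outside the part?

At z = 12.3 mm: the r=10 sphere contributes a regular 32-gon of circumradius √(10²−2.3²) = 9.732; the cube at (5, 9.5) is absent (z outside [0, 12]); the r=4 cylinder at (-2.5, 15) gives a regular 32-gon of circumradius 4 (constant along its height); the cube at (11.5, -3.5) (footprint 10.5×26) is included at this height; Combining (union): the 3 present regions are separate (no shared area or edge), so areas and boundary lengths simply add and each stays a separate island — 3 connected regions. Overall, the cross-section has 3 separate islands. The nearest boundary edge runs (-9.73, 0.00)→(-9.54, 1.90); distance from the point to it = 5.23 mm. (Shell/infill is judged within the island containing the point — the largest one.) The point is inside the cross-section and 5.23 mm from the nearest boundary — more than the 1.2 mm shell width (3 × 0.4), so it's in the infill interior.

infill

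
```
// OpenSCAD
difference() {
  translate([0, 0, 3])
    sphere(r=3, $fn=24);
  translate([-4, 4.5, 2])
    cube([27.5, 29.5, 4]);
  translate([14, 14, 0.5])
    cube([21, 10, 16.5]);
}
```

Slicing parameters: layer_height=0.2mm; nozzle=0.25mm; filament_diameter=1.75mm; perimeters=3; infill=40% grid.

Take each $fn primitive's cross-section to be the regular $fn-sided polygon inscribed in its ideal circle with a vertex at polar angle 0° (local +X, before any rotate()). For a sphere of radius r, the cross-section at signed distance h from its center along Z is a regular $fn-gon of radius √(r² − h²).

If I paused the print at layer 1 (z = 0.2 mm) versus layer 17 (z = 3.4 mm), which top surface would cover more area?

layer 17 (z = 3.4 mm)

Layer 1 (z = 0.2): the sphere: section is a regular 24-gon, circumradius = √(r²−h²) = √(3²−2.8²) = 1.077 (area = (24/2)·1.077²·sin(360°/24) = 3.60 mm²); the cube at (-4, 4.5) is not intersected at this z (z outside [2, 6]); the cube at (14, 14) is not intersected at this z (z outside [0.5, 17]); Taking the first minus the rest: none of the subtracted shapes is present at this height, so the r=3 sphere is unchanged — area = 3.60 mm². So its area = 3.60 mm². Layer 17 (z = 3.4): the r=3 sphere slices to a regular 24-gon of circumradius 2.973 (√(r²−h²) with h=0.4 from center) (area = (24/2)·2.973²·sin(360°/24) = 27.46 mm²); the 27.5×29.5 cube at (-4, 4.5) contributes its full rectangle (area 811.25 mm²); the cube at (14, 14) is present — its section is the full 21×10 rectangle (area 210.00 mm²); After the difference (first − rest): starting from the r=3 sphere (27.46 mm²), the 27.5×29.5 cube at (-4, 4.5) misses the remaining region (no effect); the 21×10 cube at (14, 14) misses the remaining region (no effect) — area = 27.46 mm². So its area = 27.46 mm². Layer 17 is larger (27.46 vs 3.60 mm²).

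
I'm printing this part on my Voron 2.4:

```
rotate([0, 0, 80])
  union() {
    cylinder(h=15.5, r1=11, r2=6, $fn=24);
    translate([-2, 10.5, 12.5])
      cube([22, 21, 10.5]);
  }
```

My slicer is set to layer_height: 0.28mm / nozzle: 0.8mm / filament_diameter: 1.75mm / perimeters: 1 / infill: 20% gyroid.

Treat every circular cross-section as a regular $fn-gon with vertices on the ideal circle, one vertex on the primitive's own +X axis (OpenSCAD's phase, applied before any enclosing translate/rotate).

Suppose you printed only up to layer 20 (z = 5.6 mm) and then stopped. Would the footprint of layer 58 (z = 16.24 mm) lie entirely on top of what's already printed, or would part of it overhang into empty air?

Compare the two slices. At z = 5.6: the cone contributes a regular 24-gon of circumradius 9.194 (interpolated between r1=11 and r2=6 at t=0.361) (area = (24/2)·9.194²·sin(360°/24) = 262.51 mm²); the cube at (-2, 10.5) is not intersected at this z (z outside [12.5, 23]); Combining (union): only the cone is present, so the union is just that shape — area = 262.51 mm²; (rotated 80° about Z; rotation is an isometry so areas/perimeters/island counts are preserved). At z = 16.24: the cone is not intersected at this z (z outside [0, 15.5]); the cube at (-2, 10.5) (footprint 22×21) is included at this height (area 462.00 mm²); Combining (union): only the 22×21 cube at (-2, 10.5) is present, so the union is just that shape — area = 462.00 mm²; (rotated 80° about Z; rotation is an isometry so areas/perimeters/island counts are preserved). Checking containment: at z = 16.24 the cross-section extends beyond the z = 5.6 cross-section by about 462.00 mm².

part overhangs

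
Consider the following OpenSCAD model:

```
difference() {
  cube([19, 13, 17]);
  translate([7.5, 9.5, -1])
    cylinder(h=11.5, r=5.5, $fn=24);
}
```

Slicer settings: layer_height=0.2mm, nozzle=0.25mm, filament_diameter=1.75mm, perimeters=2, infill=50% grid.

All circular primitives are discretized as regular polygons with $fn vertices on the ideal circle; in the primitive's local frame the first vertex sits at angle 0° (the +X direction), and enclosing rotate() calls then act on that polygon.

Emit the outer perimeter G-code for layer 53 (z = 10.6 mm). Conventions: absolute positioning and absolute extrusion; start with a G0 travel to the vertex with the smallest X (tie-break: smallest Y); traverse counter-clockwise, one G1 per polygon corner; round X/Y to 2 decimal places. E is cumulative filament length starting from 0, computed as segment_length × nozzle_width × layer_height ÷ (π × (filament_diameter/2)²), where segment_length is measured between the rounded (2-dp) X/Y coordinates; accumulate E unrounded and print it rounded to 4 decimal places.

G0 X0.00 Y0.00 Z10.60
G1 X19.00 Y0.00 E0.3950
G1 X19.00 Y13.00 E0.6652
G1 X0.00 Y13.00 E1.0602
G1 X0.00 Y0.00 E1.3304

At z = 10.6 mm: the cube is present — its section is the full 19×13 rectangle; the cylinder at (7.5, 9.5) is absent (z outside [-1, 10.5]); Subtracting the remaining from the first: none of the subtracted shapes is present at this height, so the 19×13 cube is unchanged — 1 connected region. The outline is a single polygon with 4 vertices. Extrusion per mm of travel: 0.25 × 0.2 / (π × 0.875²) = 0.020788. Accumulating E over each segment gives final E = 1.3304.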